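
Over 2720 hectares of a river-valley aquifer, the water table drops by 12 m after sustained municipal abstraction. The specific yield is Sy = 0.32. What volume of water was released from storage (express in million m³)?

A = 2720 hectares = 2.72 × 10^7 m²
ΔV = Sy × A × Δh = 0.32 × 2.72 × 10^7 m² × 12 m = 1.044 × 10^8 m³
ΔV = 1.044 × 10^8 m³ = 104.4 million m³

ΔV ≈ 104 million m³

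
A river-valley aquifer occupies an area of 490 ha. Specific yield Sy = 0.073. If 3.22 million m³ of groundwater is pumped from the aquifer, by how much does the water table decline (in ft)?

Δh ≈ 29.5 ft

A = 490 ha = 4.9 × 10^6 m²
ΔV = 3.22 million m³ = 3.22 × 10^6 m³
Δh = ΔV / (Sy × A) = 3.22 × 10^6 m³ / (0.073 × 4.9 × 10^6 m²) = 9.002 m
Δh = 9.002 m = 29.53 ft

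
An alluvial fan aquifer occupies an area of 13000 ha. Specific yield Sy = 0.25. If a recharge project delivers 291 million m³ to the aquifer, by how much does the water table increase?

Δh ≈ 8.95 m

A = 13000 ha = 1.3 × 10^8 m²
ΔV = 291 million m³ = 2.91 × 10^8 m³
Δh = ΔV / (Sy × A) = 2.91 × 10^8 m³ / (0.25 × 1.3 × 10^8 m²) = 8.954 m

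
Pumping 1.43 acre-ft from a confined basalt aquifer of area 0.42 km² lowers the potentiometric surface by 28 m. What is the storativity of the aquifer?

S ≈ 1.5 × 10^-4

A = 0.42 km² = 4.2 × 10^5 m²
ΔV = 1.43 acre-ft = 1764 m³
S = ΔV / (A × Δh) = 1764 m³ / (4.2 × 10^5 m² × 28 m) = 1.5 × 10^-4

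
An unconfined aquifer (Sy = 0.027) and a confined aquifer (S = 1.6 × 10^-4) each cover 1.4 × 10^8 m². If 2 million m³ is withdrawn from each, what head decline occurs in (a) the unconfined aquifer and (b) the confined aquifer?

Δh_u ≈ 0.529 m; Δh_c ≈ 89.3 m

ΔV = 2 million m³ = 2 × 10^6 m³
Unconfined: Δh_u = ΔV/(Sy·A) = 2 × 10^6/(0.027 × 1.4 × 10^8) = 0.5291 m
Confined: Δh_c = ΔV/(S·A) = 2 × 10^6/(1.6 × 10^-4 × 1.4 × 10^8) = 89.29 m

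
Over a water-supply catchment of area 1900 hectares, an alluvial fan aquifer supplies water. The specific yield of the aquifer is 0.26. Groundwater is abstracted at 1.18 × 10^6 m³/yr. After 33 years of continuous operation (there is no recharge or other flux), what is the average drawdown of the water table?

Δh ≈ 7.88 m

A = 1900 hectares = 1.9 × 10^7 m²
Q = 1.18 × 10^6 m³/yr = 3233 m³/d
t = 33 years = 12040 d
ΔV = Q × t = 3233 m³/d × 12040 d = 3.894 × 10^7 m³
Δh = ΔV / (Sy × A) = 3.894 × 10^7 / (0.26 × 1.9 × 10^7) = 7.883 m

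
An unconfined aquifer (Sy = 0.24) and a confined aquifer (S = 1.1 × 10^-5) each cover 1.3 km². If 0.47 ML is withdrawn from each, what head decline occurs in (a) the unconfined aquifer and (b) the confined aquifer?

A = 1.3 km² = 1.3 × 10^6 m²
ΔV = 0.47 ML = 470 m³
Unconfined: Δh_u = ΔV/(Sy·A) = 470/(0.24 × 1.3 × 10^6) = 0.001506 m
Confined: Δh_c = ΔV/(S·A) = 470/(1.1 × 10^-5 × 1.3 × 10^6) = 32.87 m

Δh_u ≈ 0.00151 m; Δh_c ≈ 32.9 m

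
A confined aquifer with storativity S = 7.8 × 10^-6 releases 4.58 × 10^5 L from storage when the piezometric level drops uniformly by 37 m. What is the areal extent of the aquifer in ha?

ΔV = 4.58 × 10^5 L = 458 m³
A = ΔV / (S × Δh) = 458 / (7.8 × 10^-6 × 37) = 1.587 × 10^6 m²
A = 1.587 × 10^6 m² = 158.7 ha

A ≈ 159 ha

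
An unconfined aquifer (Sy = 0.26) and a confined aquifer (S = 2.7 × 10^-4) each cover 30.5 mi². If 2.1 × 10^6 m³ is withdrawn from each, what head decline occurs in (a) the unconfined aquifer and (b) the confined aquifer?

A = 30.5 mi² = 7.899 × 10^7 m²
Unconfined: Δh_u = ΔV/(Sy·A) = 2.1 × 10^6/(0.26 × 7.899 × 10^7) = 0.1022 m
Confined: Δh_c = ΔV/(S·A) = 2.1 × 10^6/(2.7 × 10^-4 × 7.899 × 10^7) = 98.46 m

Δh_u ≈ 0.102 m; Δh_c ≈ 98.5 m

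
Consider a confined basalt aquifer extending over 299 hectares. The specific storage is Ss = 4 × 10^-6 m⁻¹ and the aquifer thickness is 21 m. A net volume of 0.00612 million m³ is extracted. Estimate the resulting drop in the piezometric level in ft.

S = Ss × b = 4 × 10^-6 m⁻¹ × 21 m = 8.4 × 10^-5
A = 299 hectares = 2.99 × 10^6 m²
ΔV = 0.00612 million m³ = 6120 m³
Δh = ΔV / (S × A) = 6120 m³ / (8.4 × 10^-5 × 2.99 × 10^6 m²) = 24.37 m
Δh = 24.37 m = 79.94 ft

Δh ≈ 79.9 ft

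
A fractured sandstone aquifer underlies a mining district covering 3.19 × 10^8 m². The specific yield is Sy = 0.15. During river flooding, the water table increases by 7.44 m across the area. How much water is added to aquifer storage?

ΔV ≈ 3.56 × 10^8 m³

ΔV = Sy × A × Δh = 0.15 × 3.19 × 10^8 m² × 7.44 m = 3.56 × 10^8 m³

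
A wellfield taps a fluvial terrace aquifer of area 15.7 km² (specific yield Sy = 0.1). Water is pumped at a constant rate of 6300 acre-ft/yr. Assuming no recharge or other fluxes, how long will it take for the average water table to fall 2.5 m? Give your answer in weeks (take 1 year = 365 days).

A = 15.7 km² = 1.57 × 10^7 m²
ΔV = Sy × A × Δh = 0.1 × 1.57 × 10^7 × 2.5 = 3.925 × 10^6 m³
Q = 6300 acre-ft/yr = 21290 m³/d
t = ΔV / Q = 3.925 × 10^6 m³ / 21290 m³/d = 184.4 d
t = 184.4 d ≈ 26.34 weeks

t ≈ 26.3 weeks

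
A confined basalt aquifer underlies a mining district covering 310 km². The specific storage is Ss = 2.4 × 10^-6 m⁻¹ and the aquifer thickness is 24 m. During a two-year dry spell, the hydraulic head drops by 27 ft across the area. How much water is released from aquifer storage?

ΔV ≈ 1.47 × 10^5 m³

S = Ss × b = 2.4 × 10^-6 m⁻¹ × 24 m = 5.76 × 10^-5
A = 310 km² = 3.1 × 10^8 m²
Δh = 27 ft = 8.23 m
ΔV = S × A × Δh = 5.76 × 10^-5 × 3.1 × 10^8 m² × 8.23 m = 1.469 × 10^5 m³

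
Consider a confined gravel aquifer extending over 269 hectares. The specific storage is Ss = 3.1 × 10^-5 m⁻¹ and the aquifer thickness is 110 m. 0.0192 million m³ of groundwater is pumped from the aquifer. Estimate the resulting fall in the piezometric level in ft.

Δh ≈ 6.87 ft

S = Ss × b = 3.1 × 10^-5 m⁻¹ × 110 m = 3.41 × 10^-3
A = 269 hectares = 2.69 × 10^6 m²
ΔV = 0.0192 million m³ = 19200 m³
Δh = ΔV / (S × A) = 19200 m³ / (0.00341 × 2.69 × 10^6 m²) = 2.093 m
Δh = 2.093 m = 6.867 ft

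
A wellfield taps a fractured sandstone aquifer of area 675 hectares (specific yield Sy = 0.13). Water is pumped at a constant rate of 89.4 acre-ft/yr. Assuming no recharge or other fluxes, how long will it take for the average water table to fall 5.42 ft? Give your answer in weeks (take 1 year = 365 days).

A = 675 hectares = 6.75 × 10^6 m²
Δh = 5.42 ft = 1.652 m
ΔV = Sy × A × Δh = 0.13 × 6.75 × 10^6 × 1.652 = 1.45 × 10^6 m³
Q = 89.4 acre-ft/yr = 302.1 m³/d
t = ΔV / Q = 1.45 × 10^6 m³ / 302.1 m³/d = 4798 d
t = 4798 d ≈ 685.5 weeks

t ≈ 685 weeks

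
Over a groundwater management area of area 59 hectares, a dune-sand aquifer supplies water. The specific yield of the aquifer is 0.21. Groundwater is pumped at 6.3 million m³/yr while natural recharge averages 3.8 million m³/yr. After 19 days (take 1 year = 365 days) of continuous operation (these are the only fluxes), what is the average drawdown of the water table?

Δh ≈ 1.05 m

A = 59 hectares = 5.9 × 10^5 m²
Net abstraction = 6.3 − 3.8 = 2.5 million m³/yr
Q_net = 2.5 million m³/yr = 6849 m³/d
ΔV = Q × t = 6849 m³/d × 19 d = 1.301 × 10^5 m³
Δh = ΔV / (Sy × A) = 1.301 × 10^5 / (0.21 × 5.9 × 10^5) = 1.05 m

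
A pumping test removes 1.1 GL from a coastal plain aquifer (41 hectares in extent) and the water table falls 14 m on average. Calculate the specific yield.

A = 41 hectares = 4.1 × 10^5 m²
ΔV = 1.1 GL = 1.1 × 10^6 m³
Sy = ΔV / (A × Δh) = 1.1 × 10^6 m³ / (4.1 × 10^5 m² × 14 m) = 0.1916

Sy ≈ 0.19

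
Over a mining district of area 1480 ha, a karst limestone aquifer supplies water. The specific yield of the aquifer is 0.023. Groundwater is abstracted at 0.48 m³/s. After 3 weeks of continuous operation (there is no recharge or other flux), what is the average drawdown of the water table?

Δh ≈ 2.56 m

A = 1480 ha = 1.48 × 10^7 m²
Q = 0.48 m³/s = 41470 m³/d
t = 3 weeks = 21 d
ΔV = Q × t = 41470 m³/d × 21 d = 8.709 × 10^5 m³
Δh = ΔV / (Sy × A) = 8.709 × 10^5 / (0.023 × 1.48 × 10^7) = 2.558 m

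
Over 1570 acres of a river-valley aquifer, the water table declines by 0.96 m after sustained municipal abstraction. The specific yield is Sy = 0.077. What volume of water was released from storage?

ΔV ≈ 4.7 × 10^5 m³

A = 1570 acres = 6.354 × 10^6 m²
ΔV = Sy × A × Δh = 0.077 × 6.354 × 10^6 m² × 0.96 m = 4.697 × 10^5 m³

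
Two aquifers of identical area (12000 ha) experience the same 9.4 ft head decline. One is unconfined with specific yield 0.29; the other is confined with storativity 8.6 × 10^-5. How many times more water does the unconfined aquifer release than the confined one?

ΔV_u / ΔV_c ≈ 3370

A = 12000 ha = 1.2 × 10^8 m²
Δh = 9.4 ft = 2.865 m
Unconfined: ΔV_u = Sy × A × Δh = 0.29 × 1.2 × 10^8 × 2.865 = 9.971 × 10^7 m³
Confined: ΔV_c = S × A × Δh = 8.6 × 10^-5 × 1.2 × 10^8 × 2.865 = 29570 m³
Ratio = ΔV_u / ΔV_c = Sy / S = 0.29 / 8.6 × 10^-5 = 3372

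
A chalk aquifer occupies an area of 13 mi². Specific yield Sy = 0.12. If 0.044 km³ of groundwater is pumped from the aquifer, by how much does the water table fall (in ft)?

Δh ≈ 35.7 ft

A = 13 mi² = 3.367 × 10^7 m²
ΔV = 0.044 km³ = 4.4 × 10^7 m³
Δh = ΔV / (Sy × A) = 4.4 × 10^7 m³ / (0.12 × 3.367 × 10^7 m²) = 10.89 m
Δh = 10.89 m = 35.73 ft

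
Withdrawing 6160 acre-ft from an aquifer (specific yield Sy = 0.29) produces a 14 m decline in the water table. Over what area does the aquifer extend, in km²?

A ≈ 1.87 km²

ΔV = 6160 acre-ft = 7.598 × 10^6 m³
A = ΔV / (Sy × Δh) = 7.598 × 10^6 / (0.29 × 14) = 1.871 × 10^6 m²
A = 1.871 × 10^6 m² = 1.871 km²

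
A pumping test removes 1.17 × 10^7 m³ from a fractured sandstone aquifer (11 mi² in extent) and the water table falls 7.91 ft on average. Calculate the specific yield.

A = 11 mi² = 2.849 × 10^7 m²
Δh = 7.91 ft = 2.411 m
Sy = ΔV / (A × Δh) = 1.17 × 10^7 m³ / (2.849 × 10^7 m² × 2.411 m) = 0.1703

Sy ≈ 0.17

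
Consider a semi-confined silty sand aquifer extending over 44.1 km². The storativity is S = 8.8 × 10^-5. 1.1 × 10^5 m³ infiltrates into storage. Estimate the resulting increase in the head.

A = 44.1 km² = 4.41 × 10^7 m²
Δh = ΔV / (S × A) = 1.1 × 10^5 m³ / (8.8 × 10^-5 × 4.41 × 10^7 m²) = 28.34 m

Δh ≈ 28.3 m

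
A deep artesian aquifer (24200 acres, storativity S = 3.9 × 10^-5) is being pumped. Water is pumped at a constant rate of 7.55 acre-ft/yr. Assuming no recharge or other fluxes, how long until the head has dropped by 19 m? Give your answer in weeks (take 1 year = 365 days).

A = 24200 acres = 9.793 × 10^7 m²
ΔV = S × A × Δh = 3.9 × 10^-5 × 9.793 × 10^7 × 19 = 72570 m³
Q = 7.55 acre-ft/yr = 25.51 m³/d
t = ΔV / Q = 72570 m³ / 25.51 m³/d = 2844 d
t = 2844 d ≈ 406.3 weeks

t ≈ 406 weeks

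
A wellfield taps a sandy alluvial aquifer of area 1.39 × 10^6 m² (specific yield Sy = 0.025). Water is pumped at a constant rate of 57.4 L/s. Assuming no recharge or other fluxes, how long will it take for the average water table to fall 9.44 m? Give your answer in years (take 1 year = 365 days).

t ≈ 0.181 years

ΔV = Sy × A × Δh = 0.025 × 1.39 × 10^6 × 9.44 = 3.28 × 10^5 m³
Q = 57.4 L/s = 4959 m³/d
t = ΔV / Q = 3.28 × 10^5 m³ / 4959 m³/d = 66.15 d
t = 66.15 d ≈ 0.1812 years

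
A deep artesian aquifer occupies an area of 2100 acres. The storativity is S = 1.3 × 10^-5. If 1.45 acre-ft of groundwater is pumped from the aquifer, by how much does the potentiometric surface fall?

A = 2100 acres = 8.498 × 10^6 m²
ΔV = 1.45 acre-ft = 1789 m³
Δh = ΔV / (S × A) = 1789 m³ / (1.3 × 10^-5 × 8.498 × 10^6 m²) = 16.19 m

Δh ≈ 16.2 m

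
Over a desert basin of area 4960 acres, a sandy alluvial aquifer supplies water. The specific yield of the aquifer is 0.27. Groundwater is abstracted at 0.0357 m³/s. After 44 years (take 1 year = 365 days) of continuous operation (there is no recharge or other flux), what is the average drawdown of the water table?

A = 4960 acres = 2.007 × 10^7 m²
Q = 0.0357 m³/s = 3084 m³/d
t = 44 years = 16060 d
ΔV = Q × t = 3084 m³/d × 16060 d = 4.954 × 10^7 m³
Δh = ΔV / (Sy × A) = 4.954 × 10^7 / (0.27 × 2.007 × 10^7) = 9.14 m

Δh ≈ 9.14 m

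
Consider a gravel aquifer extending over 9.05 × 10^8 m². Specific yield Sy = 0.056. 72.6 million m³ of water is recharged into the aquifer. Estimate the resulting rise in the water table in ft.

ΔV = 72.6 million m³ = 7.26 × 10^7 m³
Δh = ΔV / (Sy × A) = 7.26 × 10^7 m³ / (0.056 × 9.05 × 10^8 m²) = 1.433 m
Δh = 1.433 m = 4.7 ft

Δh ≈ 4.7 ft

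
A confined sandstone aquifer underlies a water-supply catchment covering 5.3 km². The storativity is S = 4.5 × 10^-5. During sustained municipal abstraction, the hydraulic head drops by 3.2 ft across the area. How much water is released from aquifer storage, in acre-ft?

ΔV ≈ 0.189 acre-ft

A = 5.3 km² = 5.3 × 10^6 m²
Δh = 3.2 ft = 0.9754 m
ΔV = S × A × Δh = 4.5 × 10^-5 × 5.3 × 10^6 m² × 0.9754 m = 232.6 m³
ΔV = 232.6 m³ = 0.1886 acre-ft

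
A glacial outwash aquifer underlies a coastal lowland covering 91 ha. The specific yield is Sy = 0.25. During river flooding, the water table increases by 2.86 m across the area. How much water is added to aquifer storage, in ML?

ΔV ≈ 651 ML

A = 91 ha = 9.1 × 10^5 m²
ΔV = Sy × A × Δh = 0.25 × 9.1 × 10^5 m² × 2.86 m = 6.506 × 10^5 m³
ΔV = 6.506 × 10^5 m³ = 650.6 ML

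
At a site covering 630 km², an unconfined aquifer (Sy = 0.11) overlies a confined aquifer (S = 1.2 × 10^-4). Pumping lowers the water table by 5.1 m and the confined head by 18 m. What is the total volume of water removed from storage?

A = 630 km² = 6.3 × 10^8 m²
Unconfined: ΔV_u = Sy × A × Δh_u = 0.11 × 6.3 × 10^8 × 5.1 = 3.534 × 10^8 m³
Confined: ΔV_c = S × A × Δh_c = 1.2 × 10^-4 × 6.3 × 10^8 × 18 = 1.361 × 10^6 m³
Total ΔV = 3.534 × 10^8 + 1.361 × 10^6 = 3.548 × 10^8 m³

ΔV ≈ 3.55 × 10^8 m³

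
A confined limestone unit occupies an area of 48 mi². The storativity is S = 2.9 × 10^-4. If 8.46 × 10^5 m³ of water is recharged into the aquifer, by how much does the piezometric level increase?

Δh ≈ 23.5 m

A = 48 mi² = 1.243 × 10^8 m²
Δh = ΔV / (S × A) = 8.46 × 10^5 m³ / (2.9 × 10^-4 × 1.243 × 10^8 m²) = 23.47 m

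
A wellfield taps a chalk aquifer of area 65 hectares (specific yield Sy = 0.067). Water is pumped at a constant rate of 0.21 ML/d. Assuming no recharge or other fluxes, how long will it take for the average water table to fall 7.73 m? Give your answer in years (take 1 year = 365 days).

t ≈ 4.39 years

A = 65 hectares = 6.5 × 10^5 m²
ΔV = Sy × A × Δh = 0.067 × 6.5 × 10^5 × 7.73 = 3.366 × 10^5 m³
Q = 0.21 ML/d = 210 m³/d
t = ΔV / Q = 3.366 × 10^5 m³ / 210 m³/d = 1603 d
t = 1603 d ≈ 4.392 years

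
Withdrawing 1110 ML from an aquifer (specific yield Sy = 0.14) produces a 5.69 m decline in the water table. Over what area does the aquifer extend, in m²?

ΔV = 1110 ML = 1.11 × 10^6 m³
A = ΔV / (Sy × Δh) = 1.11 × 10^6 / (0.14 × 5.69) = 1.393 × 10^6 m²

A ≈ 1.39 × 10^6 m²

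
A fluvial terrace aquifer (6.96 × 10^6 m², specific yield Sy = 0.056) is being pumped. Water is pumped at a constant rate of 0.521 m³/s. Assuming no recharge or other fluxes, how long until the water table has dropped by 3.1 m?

t ≈ 26.8 days

ΔV = Sy × A × Δh = 0.056 × 6.96 × 10^6 × 3.1 = 1.208 × 10^6 m³
Q = 0.521 m³/s = 45010 m³/d
t = ΔV / Q = 1.208 × 10^6 m³ / 45010 m³/d = 26.84 d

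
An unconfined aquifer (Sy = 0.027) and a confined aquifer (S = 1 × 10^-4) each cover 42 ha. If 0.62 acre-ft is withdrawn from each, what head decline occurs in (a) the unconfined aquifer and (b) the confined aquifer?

Δh_u ≈ 0.0674 m; Δh_c ≈ 18.2 m

A = 42 ha = 4.2 × 10^5 m²
ΔV = 0.62 acre-ft = 764.8 m³
Unconfined: Δh_u = ΔV/(Sy·A) = 764.8/(0.027 × 4.2 × 10^5) = 0.06744 m
Confined: Δh_c = ΔV/(S·A) = 764.8/(1 × 10^-4 × 4.2 × 10^5) = 18.21 m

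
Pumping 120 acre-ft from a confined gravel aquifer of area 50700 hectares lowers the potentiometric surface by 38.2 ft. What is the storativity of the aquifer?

A = 50700 hectares = 5.07 × 10^8 m²
Δh = 38.2 ft = 11.64 m
ΔV = 120 acre-ft = 1.48 × 10^5 m³
S = ΔV / (A × Δh) = 1.48 × 10^5 m³ / (5.07 × 10^8 m² × 11.64 m) = 2.507 × 10^-5

S ≈ 2.5 × 10^-5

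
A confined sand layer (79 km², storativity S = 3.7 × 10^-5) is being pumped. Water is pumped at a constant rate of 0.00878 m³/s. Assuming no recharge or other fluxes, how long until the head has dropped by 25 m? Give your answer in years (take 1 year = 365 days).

t ≈ 0.264 years

A = 79 km² = 7.9 × 10^7 m²
ΔV = S × A × Δh = 3.7 × 10^-5 × 7.9 × 10^7 × 25 = 73080 m³
Q = 0.00878 m³/s = 758.6 m³/d
t = ΔV / Q = 73080 m³ / 758.6 m³/d = 96.33 d
t = 96.33 d ≈ 0.2639 years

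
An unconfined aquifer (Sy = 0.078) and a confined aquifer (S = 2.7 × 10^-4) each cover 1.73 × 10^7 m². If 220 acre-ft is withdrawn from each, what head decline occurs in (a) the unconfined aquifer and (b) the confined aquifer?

ΔV = 220 acre-ft = 2.714 × 10^5 m³
Unconfined: Δh_u = ΔV/(Sy·A) = 2.714 × 10^5/(0.078 × 1.73 × 10^7) = 0.2011 m
Confined: Δh_c = ΔV/(S·A) = 2.714 × 10^5/(2.7 × 10^-4 × 1.73 × 10^7) = 58.1 m

Δh_u ≈ 0.201 m; Δh_c ≈ 58.1 m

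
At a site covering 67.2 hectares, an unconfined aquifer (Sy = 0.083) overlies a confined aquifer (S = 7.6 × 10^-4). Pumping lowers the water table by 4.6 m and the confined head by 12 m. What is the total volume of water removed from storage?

ΔV ≈ 2.63 × 10^5 m³

A = 67.2 hectares = 6.72 × 10^5 m²
Unconfined: ΔV_u = Sy × A × Δh_u = 0.083 × 6.72 × 10^5 × 4.6 = 2.566 × 10^5 m³
Confined: ΔV_c = S × A × Δh_c = 7.6 × 10^-4 × 6.72 × 10^5 × 12 = 6129 m³
Total ΔV = 2.566 × 10^5 + 6129 = 2.627 × 10^5 m³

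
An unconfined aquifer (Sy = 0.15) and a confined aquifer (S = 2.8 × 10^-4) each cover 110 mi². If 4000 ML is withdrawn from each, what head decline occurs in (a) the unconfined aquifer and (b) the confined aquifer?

Δh_u ≈ 0.0936 m; Δh_c ≈ 50.1 m

A = 110 mi² = 2.849 × 10^8 m²
ΔV = 4000 ML = 4 × 10^6 m³
Unconfined: Δh_u = ΔV/(Sy·A) = 4 × 10^6/(0.15 × 2.849 × 10^8) = 0.0936 m
Confined: Δh_c = ΔV/(S·A) = 4 × 10^6/(2.8 × 10^-4 × 2.849 × 10^8) = 50.14 m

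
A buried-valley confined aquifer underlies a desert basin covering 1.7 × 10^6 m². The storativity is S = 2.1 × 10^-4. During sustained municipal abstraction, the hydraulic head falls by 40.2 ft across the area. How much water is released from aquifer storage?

Δh = 40.2 ft = 12.25 m
ΔV = S × A × Δh = 2.1 × 10^-4 × 1.7 × 10^6 m² × 12.25 m = 4374 m³

ΔV ≈ 4370 m³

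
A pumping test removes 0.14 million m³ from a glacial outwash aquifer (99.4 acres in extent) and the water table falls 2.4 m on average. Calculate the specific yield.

A = 99.4 acres = 4.023 × 10^5 m²
ΔV = 0.14 million m³ = 1.4 × 10^5 m³
Sy = ΔV / (A × Δh) = 1.4 × 10^5 m³ / (4.023 × 10^5 m² × 2.4 m) = 0.145

Sy ≈ 0.15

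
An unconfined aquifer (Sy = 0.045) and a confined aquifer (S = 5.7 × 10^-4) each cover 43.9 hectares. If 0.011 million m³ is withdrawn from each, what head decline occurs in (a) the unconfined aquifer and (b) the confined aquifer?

A = 43.9 hectares = 4.39 × 10^5 m²
ΔV = 0.011 million m³ = 11000 m³
Unconfined: Δh_u = ΔV/(Sy·A) = 11000/(0.045 × 4.39 × 10^5) = 0.5568 m
Confined: Δh_c = ΔV/(S·A) = 11000/(5.7 × 10^-4 × 4.39 × 10^5) = 43.96 m

Δh_u ≈ 0.557 m; Δh_c ≈ 44 m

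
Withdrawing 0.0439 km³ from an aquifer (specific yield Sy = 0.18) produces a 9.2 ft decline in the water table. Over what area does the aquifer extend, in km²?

Δh = 9.2 ft = 2.804 m
ΔV = 0.0439 km³ = 4.39 × 10^7 m³
A = ΔV / (Sy × Δh) = 4.39 × 10^7 / (0.18 × 2.804) = 8.697 × 10^7 m²
A = 8.697 × 10^7 m² = 86.97 km²

A ≈ 87 km²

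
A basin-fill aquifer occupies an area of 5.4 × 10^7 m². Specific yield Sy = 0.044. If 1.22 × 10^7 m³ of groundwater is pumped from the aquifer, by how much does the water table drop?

Δh = ΔV / (Sy × A) = 1.22 × 10^7 m³ / (0.044 × 5.4 × 10^7 m²) = 5.135 m

Δh ≈ 5.13 m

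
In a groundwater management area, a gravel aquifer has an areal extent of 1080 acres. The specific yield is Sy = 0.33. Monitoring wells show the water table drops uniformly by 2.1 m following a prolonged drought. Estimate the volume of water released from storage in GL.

A = 1080 acres = 4.371 × 10^6 m²
ΔV = Sy × A × Δh = 0.33 × 4.371 × 10^6 m² × 2.1 m = 3.029 × 10^6 m³
ΔV = 3.029 × 10^6 m³ = 3.029 GL

ΔV ≈ 3.03 GL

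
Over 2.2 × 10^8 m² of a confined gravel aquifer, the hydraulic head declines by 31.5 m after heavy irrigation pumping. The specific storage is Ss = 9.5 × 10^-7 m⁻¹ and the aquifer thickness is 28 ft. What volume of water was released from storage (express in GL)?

b = 28 ft = 8.534 m
S = Ss × b = 9.5 × 10^-7 m⁻¹ × 8.534 m = 8.108 × 10^-6
ΔV = S × A × Δh = 8.108 × 10^-6 × 2.2 × 10^8 m² × 31.5 m = 56190 m³
ΔV = 56190 m³ = 0.05619 GL

ΔV ≈ 0.0562 GL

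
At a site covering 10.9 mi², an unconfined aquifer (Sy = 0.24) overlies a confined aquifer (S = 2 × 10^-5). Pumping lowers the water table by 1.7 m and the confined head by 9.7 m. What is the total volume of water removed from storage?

ΔV ≈ 1.15 × 10^7 m³

A = 10.9 mi² = 2.823 × 10^7 m²
Unconfined: ΔV_u = Sy × A × Δh_u = 0.24 × 2.823 × 10^7 × 1.7 = 1.152 × 10^7 m³
Confined: ΔV_c = S × A × Δh_c = 2 × 10^-5 × 2.823 × 10^7 × 9.7 = 5477 m³
Total ΔV = 1.152 × 10^7 + 5477 = 1.152 × 10^7 m³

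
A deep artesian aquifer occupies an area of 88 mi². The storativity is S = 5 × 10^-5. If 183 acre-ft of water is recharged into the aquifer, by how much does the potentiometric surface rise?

Δh ≈ 19.8 m

A = 88 mi² = 2.279 × 10^8 m²
ΔV = 183 acre-ft = 2.257 × 10^5 m³
Δh = ΔV / (S × A) = 2.257 × 10^5 m³ / (5 × 10^-5 × 2.279 × 10^8 m²) = 19.81 m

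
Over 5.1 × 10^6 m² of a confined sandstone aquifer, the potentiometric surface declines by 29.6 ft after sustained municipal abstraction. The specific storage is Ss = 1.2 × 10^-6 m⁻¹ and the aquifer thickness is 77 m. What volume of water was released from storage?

S = Ss × b = 1.2 × 10^-6 m⁻¹ × 77 m = 9.24 × 10^-5
Δh = 29.6 ft = 9.022 m
ΔV = S × A × Δh = 9.24 × 10^-5 × 5.1 × 10^6 m² × 9.022 m = 4252 m³

ΔV ≈ 4250 m³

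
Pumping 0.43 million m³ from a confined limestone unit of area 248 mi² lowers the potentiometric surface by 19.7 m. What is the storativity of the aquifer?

A = 248 mi² = 6.423 × 10^8 m²
ΔV = 0.43 million m³ = 4.3 × 10^5 m³
S = ΔV / (A × Δh) = 4.3 × 10^5 m³ / (6.423 × 10^8 m² × 19.7 m) = 3.398 × 10^-5

S ≈ 3.4 × 10^-5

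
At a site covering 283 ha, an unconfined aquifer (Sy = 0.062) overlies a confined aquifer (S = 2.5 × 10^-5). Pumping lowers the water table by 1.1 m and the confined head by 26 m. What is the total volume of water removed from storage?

A = 283 ha = 2.83 × 10^6 m²
Unconfined: ΔV_u = Sy × A × Δh_u = 0.062 × 2.83 × 10^6 × 1.1 = 1.93 × 10^5 m³
Confined: ΔV_c = S × A × Δh_c = 2.5 × 10^-5 × 2.83 × 10^6 × 26 = 1840 m³
Total ΔV = 1.93 × 10^5 + 1840 = 1.948 × 10^5 m³

ΔV ≈ 1.95 × 10^5 m³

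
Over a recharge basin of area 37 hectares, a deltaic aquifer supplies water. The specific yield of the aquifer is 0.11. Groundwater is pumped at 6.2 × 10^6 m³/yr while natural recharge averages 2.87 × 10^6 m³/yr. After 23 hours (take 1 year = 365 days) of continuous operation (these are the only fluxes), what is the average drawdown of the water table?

Δh ≈ 0.215 m

A = 37 hectares = 3.7 × 10^5 m²
Net abstraction = 6.2 × 10^6 − 2.87 × 10^6 = 3.33 × 10^6 m³/yr
Q_net = 3.33 × 10^6 m³/yr = 9123 m³/d
t = 23 hours = 0.9583 d
ΔV = Q × t = 9123 m³/d × 0.9583 d = 8743 m³
Δh = ΔV / (Sy × A) = 8743 / (0.11 × 3.7 × 10^5) = 0.2148 m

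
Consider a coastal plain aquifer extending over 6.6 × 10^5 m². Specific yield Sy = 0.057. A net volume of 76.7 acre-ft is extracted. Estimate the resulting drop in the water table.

Δh ≈ 2.51 m

ΔV = 76.7 acre-ft = 94610 m³
Δh = ΔV / (Sy × A) = 94610 m³ / (0.057 × 6.6 × 10^5 m²) = 2.515 m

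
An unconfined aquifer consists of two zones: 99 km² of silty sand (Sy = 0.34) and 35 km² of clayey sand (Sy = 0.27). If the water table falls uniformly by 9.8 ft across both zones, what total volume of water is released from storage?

ΔV ≈ 1.29 × 10^8 m³

A₁ = 99 km² = 9.9 × 10^7 m²; A₂ = 35 km² = 3.5 × 10^7 m²
Δh = 9.8 ft = 2.987 m
ΔV₁ = 0.34 × 9.9 × 10^7 × 2.987 = 1.005 × 10^8 m³
ΔV₂ = 0.27 × 3.5 × 10^7 × 2.987 = 2.823 × 10^7 m³
ΔV = ΔV₁ + ΔV₂ = 1.288 × 10^8 m³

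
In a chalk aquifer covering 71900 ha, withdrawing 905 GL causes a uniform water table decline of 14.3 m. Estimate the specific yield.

Sy ≈ 0.088

A = 71900 ha = 7.19 × 10^8 m²
ΔV = 905 GL = 9.05 × 10^8 m³
Sy = ΔV / (A × Δh) = 9.05 × 10^8 m³ / (7.19 × 10^8 m² × 14.3 m) = 0.08802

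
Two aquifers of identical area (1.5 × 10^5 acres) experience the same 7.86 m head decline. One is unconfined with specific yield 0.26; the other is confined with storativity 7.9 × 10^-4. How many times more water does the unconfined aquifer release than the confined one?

ΔV_u / ΔV_c ≈ 329

A = 1.5 × 10^5 acres = 6.07 × 10^8 m²
Unconfined: ΔV_u = Sy × A × Δh = 0.26 × 6.07 × 10^8 × 7.86 = 1.241 × 10^9 m³
Confined: ΔV_c = S × A × Δh = 7.9 × 10^-4 × 6.07 × 10^8 × 7.86 = 3.769 × 10^6 m³
Ratio = ΔV_u / ΔV_c = Sy / S = 0.26 / 7.9 × 10^-4 = 329.1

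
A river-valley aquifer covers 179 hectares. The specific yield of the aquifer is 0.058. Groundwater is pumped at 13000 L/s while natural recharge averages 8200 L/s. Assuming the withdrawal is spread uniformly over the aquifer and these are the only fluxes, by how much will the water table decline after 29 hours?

A = 179 hectares = 1.79 × 10^6 m²
Net abstraction = 13000 − 8200 = 4800 L/s
Q_net = 4800 L/s = 4.147 × 10^5 m³/d
t = 29 hours = 1.208 d
ΔV = Q × t = 4.147 × 10^5 m³/d × 1.208 d = 5.011 × 10^5 m³
Δh = ΔV / (Sy × A) = 5.011 × 10^5 / (0.058 × 1.79 × 10^6) = 4.827 m

Δh ≈ 4.83 m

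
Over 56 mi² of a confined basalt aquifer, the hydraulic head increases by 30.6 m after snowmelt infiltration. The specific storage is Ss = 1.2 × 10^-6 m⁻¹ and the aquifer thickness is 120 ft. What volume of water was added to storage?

b = 120 ft = 36.58 m
S = Ss × b = 1.2 × 10^-6 m⁻¹ × 36.58 m = 4.389 × 10^-5
A = 56 mi² = 1.45 × 10^8 m²
ΔV = S × A × Δh = 4.389 × 10^-5 × 1.45 × 10^8 m² × 30.6 m = 1.948 × 10^5 m³

ΔV ≈ 1.95 × 10^5 m³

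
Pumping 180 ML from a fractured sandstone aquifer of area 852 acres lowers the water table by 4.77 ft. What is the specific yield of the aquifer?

A = 852 acres = 3.448 × 10^6 m²
Δh = 4.77 ft = 1.454 m
ΔV = 180 ML = 1.8 × 10^5 m³
Sy = ΔV / (A × Δh) = 1.8 × 10^5 m³ / (3.448 × 10^6 m² × 1.454 m) = 0.03591

Sy ≈ 0.036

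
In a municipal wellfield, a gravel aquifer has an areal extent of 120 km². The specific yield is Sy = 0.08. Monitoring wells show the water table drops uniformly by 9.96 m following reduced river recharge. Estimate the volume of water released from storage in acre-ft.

ΔV ≈ 77500 acre-ft

A = 120 km² = 1.2 × 10^8 m²
ΔV = Sy × A × Δh = 0.08 × 1.2 × 10^8 m² × 9.96 m = 9.562 × 10^7 m³
ΔV = 9.562 × 10^7 m³ = 77520 acre-ft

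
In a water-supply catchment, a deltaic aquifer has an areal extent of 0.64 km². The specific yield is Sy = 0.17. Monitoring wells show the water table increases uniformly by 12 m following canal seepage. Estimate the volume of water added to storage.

ΔV ≈ 1.31 × 10^6 m³

A = 0.64 km² = 6.4 × 10^5 m²
ΔV = Sy × A × Δh = 0.17 × 6.4 × 10^5 m² × 12 m = 1.306 × 10^6 m³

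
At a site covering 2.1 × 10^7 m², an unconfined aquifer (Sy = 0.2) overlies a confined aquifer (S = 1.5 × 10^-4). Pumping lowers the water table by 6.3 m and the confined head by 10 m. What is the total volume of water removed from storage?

ΔV ≈ 2.65 × 10^7 m³

Unconfined: ΔV_u = Sy × A × Δh_u = 0.2 × 2.1 × 10^7 × 6.3 = 2.646 × 10^7 m³
Confined: ΔV_c = S × A × Δh_c = 1.5 × 10^-4 × 2.1 × 10^7 × 10 = 31500 m³
Total ΔV = 2.646 × 10^7 + 31500 = 2.649 × 10^7 m³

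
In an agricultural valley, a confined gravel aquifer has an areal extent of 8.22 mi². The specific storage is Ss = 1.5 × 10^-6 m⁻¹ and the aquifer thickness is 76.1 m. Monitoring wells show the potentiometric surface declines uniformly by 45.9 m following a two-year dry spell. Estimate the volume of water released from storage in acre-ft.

ΔV ≈ 90.4 acre-ft

S = Ss × b = 1.5 × 10^-6 m⁻¹ × 76.1 m = 1.141 × 10^-4
A = 8.22 mi² = 2.129 × 10^7 m²
ΔV = S × A × Δh = 1.141 × 10^-4 × 2.129 × 10^7 m² × 45.9 m = 1.115 × 10^5 m³
ΔV = 1.115 × 10^5 m³ = 90.43 acre-ft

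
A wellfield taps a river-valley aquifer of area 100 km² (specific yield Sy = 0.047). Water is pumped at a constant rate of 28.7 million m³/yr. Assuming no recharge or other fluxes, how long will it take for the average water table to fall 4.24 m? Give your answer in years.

t ≈ 0.694 years

A = 100 km² = 1 × 10^8 m²
ΔV = Sy × A × Δh = 0.047 × 1 × 10^8 × 4.24 = 1.993 × 10^7 m³
Q = 28.7 million m³/yr = 78630 m³/d
t = ΔV / Q = 1.993 × 10^7 m³ / 78630 m³/d = 253.4 d
t = 253.4 d ≈ 0.6944 years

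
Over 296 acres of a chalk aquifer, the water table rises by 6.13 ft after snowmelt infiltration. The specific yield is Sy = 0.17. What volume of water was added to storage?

A = 296 acres = 1.198 × 10^6 m²
Δh = 6.13 ft = 1.868 m
ΔV = Sy × A × Δh = 0.17 × 1.198 × 10^6 m² × 1.868 m = 3.805 × 10^5 m³

ΔV ≈ 3.8 × 10^5 m³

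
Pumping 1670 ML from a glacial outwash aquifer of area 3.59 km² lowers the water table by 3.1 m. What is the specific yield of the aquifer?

Sy ≈ 0.15

A = 3.59 km² = 3.59 × 10^6 m²
ΔV = 1670 ML = 1.67 × 10^6 m³
Sy = ΔV / (A × Δh) = 1.67 × 10^6 m³ / (3.59 × 10^6 m² × 3.1 m) = 0.1501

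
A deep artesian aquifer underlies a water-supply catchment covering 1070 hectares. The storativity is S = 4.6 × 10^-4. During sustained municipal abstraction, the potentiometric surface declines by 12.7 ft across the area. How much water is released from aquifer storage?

A = 1070 hectares = 1.07 × 10^7 m²
Δh = 12.7 ft = 3.871 m
ΔV = S × A × Δh = 4.6 × 10^-4 × 1.07 × 10^7 m² × 3.871 m = 19050 m³

ΔV ≈ 19100 m³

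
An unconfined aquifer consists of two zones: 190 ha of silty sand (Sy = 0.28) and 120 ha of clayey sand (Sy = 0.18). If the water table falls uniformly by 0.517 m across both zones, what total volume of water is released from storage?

ΔV ≈ 3.87 × 10^5 m³

A₁ = 190 ha = 1.9 × 10^6 m²; A₂ = 120 ha = 1.2 × 10^6 m²
ΔV₁ = 0.28 × 1.9 × 10^6 × 0.517 = 2.75 × 10^5 m³
ΔV₂ = 0.18 × 1.2 × 10^6 × 0.517 = 1.117 × 10^5 m³
ΔV = ΔV₁ + ΔV₂ = 3.867 × 10^5 m³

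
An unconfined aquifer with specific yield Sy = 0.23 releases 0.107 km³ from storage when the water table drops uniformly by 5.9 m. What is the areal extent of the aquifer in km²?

A ≈ 78.9 km²

ΔV = 0.107 km³ = 1.07 × 10^8 m³
A = ΔV / (Sy × Δh) = 1.07 × 10^8 / (0.23 × 5.9) = 7.885 × 10^7 m²
A = 7.885 × 10^7 m² = 78.85 km²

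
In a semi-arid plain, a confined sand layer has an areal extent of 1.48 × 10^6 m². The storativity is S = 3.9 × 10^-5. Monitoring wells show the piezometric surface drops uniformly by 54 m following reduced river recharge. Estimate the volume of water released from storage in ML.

ΔV = S × A × Δh = 3.9 × 10^-5 × 1.48 × 10^6 m² × 54 m = 3117 m³
ΔV = 3117 m³ = 3.117 ML

ΔV ≈ 3.12 ML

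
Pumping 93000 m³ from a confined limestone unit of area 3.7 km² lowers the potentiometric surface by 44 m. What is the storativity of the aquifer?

A = 3.7 km² = 3.7 × 10^6 m²
S = ΔV / (A × Δh) = 93000 m³ / (3.7 × 10^6 m² × 44 m) = 5.713 × 10^-4

S ≈ 5.7 × 10^-4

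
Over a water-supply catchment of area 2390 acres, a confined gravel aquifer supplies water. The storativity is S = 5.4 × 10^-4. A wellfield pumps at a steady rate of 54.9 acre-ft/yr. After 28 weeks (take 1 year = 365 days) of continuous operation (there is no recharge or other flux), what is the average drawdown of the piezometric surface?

Δh ≈ 6.96 m

A = 2390 acres = 9.672 × 10^6 m²
Q = 54.9 acre-ft/yr = 185.5 m³/d
t = 28 weeks = 196 d
ΔV = Q × t = 185.5 m³/d × 196 d = 36360 m³
Δh = ΔV / (S × A) = 36360 / (5.4 × 10^-4 × 9.672 × 10^6) = 6.962 m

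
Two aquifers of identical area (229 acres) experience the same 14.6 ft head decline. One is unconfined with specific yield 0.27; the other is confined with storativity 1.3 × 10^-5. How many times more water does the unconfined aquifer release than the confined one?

A = 229 acres = 9.267 × 10^5 m²
Δh = 14.6 ft = 4.45 m
Unconfined: ΔV_u = Sy × A × Δh = 0.27 × 9.267 × 10^5 × 4.45 = 1.113 × 10^6 m³
Confined: ΔV_c = S × A × Δh = 1.3 × 10^-5 × 9.267 × 10^5 × 4.45 = 53.61 m³
Ratio = ΔV_u / ΔV_c = Sy / S = 0.27 / 1.3 × 10^-5 = 20770

ΔV_u / ΔV_c ≈ 20800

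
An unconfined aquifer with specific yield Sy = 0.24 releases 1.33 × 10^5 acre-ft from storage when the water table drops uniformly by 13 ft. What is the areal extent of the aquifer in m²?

Δh = 13 ft = 3.962 m
ΔV = 1.33 × 10^5 acre-ft = 1.641 × 10^8 m³
A = ΔV / (Sy × Δh) = 1.641 × 10^8 / (0.24 × 3.962) = 1.725 × 10^8 m²

A ≈ 1.73 × 10^8 m²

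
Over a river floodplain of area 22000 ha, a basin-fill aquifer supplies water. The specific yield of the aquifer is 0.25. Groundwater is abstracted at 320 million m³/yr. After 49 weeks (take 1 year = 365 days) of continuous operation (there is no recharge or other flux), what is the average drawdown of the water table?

A = 22000 ha = 2.2 × 10^8 m²
Q = 320 million m³/yr = 8.767 × 10^5 m³/d
t = 49 weeks = 343 d
ΔV = Q × t = 8.767 × 10^5 m³/d × 343 d = 3.007 × 10^8 m³
Δh = ΔV / (Sy × A) = 3.007 × 10^8 / (0.25 × 2.2 × 10^8) = 5.467 m

Δh ≈ 5.47 m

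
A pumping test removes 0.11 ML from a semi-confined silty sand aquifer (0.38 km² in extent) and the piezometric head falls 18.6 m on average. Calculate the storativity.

A = 0.38 km² = 3.8 × 10^5 m²
ΔV = 0.11 ML = 110 m³
S = ΔV / (A × Δh) = 110 m³ / (3.8 × 10^5 m² × 18.6 m) = 1.556 × 10^-5

S ≈ 1.6 × 10^-5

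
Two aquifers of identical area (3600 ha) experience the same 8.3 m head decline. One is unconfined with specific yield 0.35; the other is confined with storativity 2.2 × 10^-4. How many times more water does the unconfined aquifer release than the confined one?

A = 3600 ha = 3.6 × 10^7 m²
Unconfined: ΔV_u = Sy × A × Δh = 0.35 × 3.6 × 10^7 × 8.3 = 1.046 × 10^8 m³
Confined: ΔV_c = S × A × Δh = 2.2 × 10^-4 × 3.6 × 10^7 × 8.3 = 65740 m³
Ratio = ΔV_u / ΔV_c = Sy / S = 0.35 / 2.2 × 10^-4 = 1591

ΔV_u / ΔV_c ≈ 1590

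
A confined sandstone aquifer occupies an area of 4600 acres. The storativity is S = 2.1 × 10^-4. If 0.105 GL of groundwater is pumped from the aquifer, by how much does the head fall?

A = 4600 acres = 1.862 × 10^7 m²
ΔV = 0.105 GL = 1.05 × 10^5 m³
Δh = ΔV / (S × A) = 1.05 × 10^5 m³ / (2.1 × 10^-4 × 1.862 × 10^7 m²) = 26.86 m

Δh ≈ 26.9 m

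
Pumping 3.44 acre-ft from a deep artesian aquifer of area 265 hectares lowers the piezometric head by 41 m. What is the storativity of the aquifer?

A = 265 hectares = 2.65 × 10^6 m²
ΔV = 3.44 acre-ft = 4243 m³
S = ΔV / (A × Δh) = 4243 m³ / (2.65 × 10^6 m² × 41 m) = 3.905 × 10^-5

S ≈ 3.9 × 10^-5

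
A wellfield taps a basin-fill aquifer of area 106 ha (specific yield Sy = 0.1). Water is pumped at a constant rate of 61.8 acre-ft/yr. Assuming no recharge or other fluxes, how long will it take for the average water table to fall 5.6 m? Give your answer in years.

t ≈ 7.79 years

A = 106 ha = 1.06 × 10^6 m²
ΔV = Sy × A × Δh = 0.1 × 1.06 × 10^6 × 5.6 = 5.936 × 10^5 m³
Q = 61.8 acre-ft/yr = 208.8 m³/d
t = ΔV / Q = 5.936 × 10^5 m³ / 208.8 m³/d = 2842 d
t = 2842 d ≈ 7.787 years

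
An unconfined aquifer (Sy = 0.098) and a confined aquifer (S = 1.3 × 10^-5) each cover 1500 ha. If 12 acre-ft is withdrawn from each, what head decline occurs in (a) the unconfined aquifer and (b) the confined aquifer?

Δh_u ≈ 0.0101 m; Δh_c ≈ 75.9 m

A = 1500 ha = 1.5 × 10^7 m²
ΔV = 12 acre-ft = 14800 m³
Unconfined: Δh_u = ΔV/(Sy·A) = 14800/(0.098 × 1.5 × 10^7) = 0.01007 m
Confined: Δh_c = ΔV/(S·A) = 14800/(1.3 × 10^-5 × 1.5 × 10^7) = 75.91 m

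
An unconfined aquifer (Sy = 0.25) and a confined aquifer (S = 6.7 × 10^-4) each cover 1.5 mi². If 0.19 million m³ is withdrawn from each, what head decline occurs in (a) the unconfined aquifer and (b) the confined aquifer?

A = 1.5 mi² = 3.885 × 10^6 m²
ΔV = 0.19 million m³ = 1.9 × 10^5 m³
Unconfined: Δh_u = ΔV/(Sy·A) = 1.9 × 10^5/(0.25 × 3.885 × 10^6) = 0.1956 m
Confined: Δh_c = ΔV/(S·A) = 1.9 × 10^5/(6.7 × 10^-4 × 3.885 × 10^6) = 72.99 m

Δh_u ≈ 0.196 m; Δh_c ≈ 73 m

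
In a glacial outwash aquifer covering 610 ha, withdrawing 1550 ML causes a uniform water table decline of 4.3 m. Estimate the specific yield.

A = 610 ha = 6.1 × 10^6 m²
ΔV = 1550 ML = 1.55 × 10^6 m³
Sy = ΔV / (A × Δh) = 1.55 × 10^6 m³ / (6.1 × 10^6 m² × 4.3 m) = 0.05909

Sy ≈ 0.059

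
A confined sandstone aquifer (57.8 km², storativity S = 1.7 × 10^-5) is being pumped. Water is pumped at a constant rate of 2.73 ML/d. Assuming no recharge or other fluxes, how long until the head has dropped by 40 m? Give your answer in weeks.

A = 57.8 km² = 5.78 × 10^7 m²
ΔV = S × A × Δh = 1.7 × 10^-5 × 5.78 × 10^7 × 40 = 39300 m³
Q = 2.73 ML/d = 2730 m³/d
t = ΔV / Q = 39300 m³ / 2730 m³/d = 14.4 d
t = 14.4 d ≈ 2.057 weeks

t ≈ 2.06 weeks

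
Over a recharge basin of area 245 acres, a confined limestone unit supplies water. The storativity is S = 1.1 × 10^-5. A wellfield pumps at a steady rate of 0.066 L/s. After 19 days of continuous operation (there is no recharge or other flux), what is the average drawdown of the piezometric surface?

Δh ≈ 9.93 m

A = 245 acres = 9.915 × 10^5 m²
Q = 0.066 L/s = 5.702 m³/d
ΔV = Q × t = 5.702 m³/d × 19 d = 108.3 m³
Δh = ΔV / (S × A) = 108.3 / (1.1 × 10^-5 × 9.915 × 10^5) = 9.934 m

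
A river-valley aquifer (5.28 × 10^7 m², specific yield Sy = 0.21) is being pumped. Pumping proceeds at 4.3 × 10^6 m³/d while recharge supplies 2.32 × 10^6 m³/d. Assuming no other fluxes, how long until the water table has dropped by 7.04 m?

ΔV = Sy × A × Δh = 0.21 × 5.28 × 10^7 × 7.04 = 7.806 × 10^7 m³
Net withdrawal = 4.3 × 10^6 − 2.32 × 10^6 = 1.98 × 10^6 m³/d
t = ΔV / Q = 7.806 × 10^7 m³ / 1.98 × 10^6 m³/d = 39.42 d

t ≈ 39.4 days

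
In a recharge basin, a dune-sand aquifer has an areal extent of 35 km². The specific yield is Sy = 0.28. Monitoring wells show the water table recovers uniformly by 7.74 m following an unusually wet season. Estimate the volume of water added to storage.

ΔV ≈ 7.59 × 10^7 m³

A = 35 km² = 3.5 × 10^7 m²
ΔV = Sy × A × Δh = 0.28 × 3.5 × 10^7 m² × 7.74 m = 7.585 × 10^7 m³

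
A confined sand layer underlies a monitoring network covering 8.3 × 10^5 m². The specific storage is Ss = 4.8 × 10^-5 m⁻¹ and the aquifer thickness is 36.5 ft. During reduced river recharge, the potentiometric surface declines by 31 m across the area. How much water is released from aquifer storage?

b = 36.5 ft = 11.13 m
S = Ss × b = 4.8 × 10^-5 m⁻¹ × 11.13 m = 5.34 × 10^-4
ΔV = S × A × Δh = 5.34 × 10^-4 × 8.3 × 10^5 m² × 31 m = 13740 m³

ΔV ≈ 13700 m³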